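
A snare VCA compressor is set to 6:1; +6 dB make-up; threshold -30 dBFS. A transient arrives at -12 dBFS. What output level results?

-21 dBFS

-12 dBFS sits 18 dB over threshold.
At 6:1 the overshoot is divided by 6, leaving 3 dB above threshold.
That puts the output at -27 dBFS; make-up adds 6 dB, giving -21 dBFS.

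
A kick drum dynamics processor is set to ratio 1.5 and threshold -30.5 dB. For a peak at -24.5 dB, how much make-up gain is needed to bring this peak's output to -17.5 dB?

9 dB

The peak compresses to -30.5 + 6/1.5 = -26.5 dB.
To reach -17.5 dB requires -17.5 − (-26.5) = 9 dB of make-up.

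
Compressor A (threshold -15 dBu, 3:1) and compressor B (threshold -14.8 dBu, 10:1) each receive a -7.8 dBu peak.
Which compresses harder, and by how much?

B, by 1.5 dB

A: GR = 7.2 − 7.2/3 = 4.8 dB.
B: GR = 7 − 7/10 = 6.3 dB.
B applies 1.5 dB more gain reduction.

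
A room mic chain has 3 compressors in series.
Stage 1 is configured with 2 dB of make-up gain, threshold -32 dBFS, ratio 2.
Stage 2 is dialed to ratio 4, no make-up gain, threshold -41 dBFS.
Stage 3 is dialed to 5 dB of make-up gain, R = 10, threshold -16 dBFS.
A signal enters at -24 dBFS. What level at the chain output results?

Stage 1: 8 dB above -32 dBFS, reduced 2:1 to 4 dB above → -28 dBFS; +2 dB make-up → -26 dBFS.
Stage 2: overshoot 15 dB → 15/4 = 3.75 dB → -37.25 dBFS.
Stage 3: -37.25 dBFS is at or below the -16 dBFS threshold — no compression; make-up brings it to -32.25 dBFS.

-32.25 dBFS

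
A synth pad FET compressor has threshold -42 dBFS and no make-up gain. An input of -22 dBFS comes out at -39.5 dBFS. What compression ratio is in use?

Input overshoot = -22 − (-42) = 20 dB; output overshoot = -39.5 − (-42) = 2.5 dB.
Ratio = 20 / 2.5 = 8.

8:1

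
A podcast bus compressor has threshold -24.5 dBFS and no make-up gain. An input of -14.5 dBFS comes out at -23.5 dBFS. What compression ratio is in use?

10:1

Input overshoot = -14.5 − (-24.5) = 10 dB; output overshoot = -23.5 − (-24.5) = 1 dB.
Ratio = 10 / 1 = 10.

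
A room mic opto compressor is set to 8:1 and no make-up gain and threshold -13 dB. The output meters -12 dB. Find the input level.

-5 dB

Post-compression overshoot = -12 − (-13) = 1 dB.
Input overshoot = R × output overshoot = 8 dB → input = -13 + 8 = -5 dB.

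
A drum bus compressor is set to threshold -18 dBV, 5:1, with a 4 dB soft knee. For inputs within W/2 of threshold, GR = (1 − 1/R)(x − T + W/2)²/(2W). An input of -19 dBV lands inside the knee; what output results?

x − T + W/2 = -19 − (-18) + 2 = 1.
GR = (1 − 1/5) × 1² / 8 = 0.8 × 1 / 8 = 0.1 dB.
Output = -19 − 0.1 = -19.1 dBV.

-19.1 dBV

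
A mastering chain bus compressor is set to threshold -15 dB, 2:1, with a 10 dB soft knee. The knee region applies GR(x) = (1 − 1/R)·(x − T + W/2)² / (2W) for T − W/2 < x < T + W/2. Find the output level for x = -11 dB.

-13.025 dB

x − T + W/2 = -11 − (-15) + 5 = 9.
GR = (1 − 1/2) × 9² / 20 = 0.5 × 81 / 20 = 2.025 dB.
Output = -11 − 2.025 = -13.025 dB.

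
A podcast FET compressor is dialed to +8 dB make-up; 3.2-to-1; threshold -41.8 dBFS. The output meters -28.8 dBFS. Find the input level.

-25.8 dBFS

Before make-up, the level was -28.8 − 8 = -36.8 dBFS.
Post-compression overshoot = -36.8 − (-41.8) = 5 dB.
Undo the ratio: input overshoot = 5 × 3.2 = 16 dB, giving input = -25.8 dBFS.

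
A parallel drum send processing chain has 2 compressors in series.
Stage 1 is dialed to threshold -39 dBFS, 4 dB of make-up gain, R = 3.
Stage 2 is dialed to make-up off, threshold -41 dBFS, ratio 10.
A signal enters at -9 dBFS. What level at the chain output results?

Stage 1: -9 dBFS is 30 dB over -39 dBFS; at 3:1 that becomes 10 dB over, giving -29 dBFS; +4 dB make-up → -25 dBFS.
Stage 2: 16 dB above -41 dBFS, reduced 10:1 to 1.6 dB above → -39.4 dBFS.

-39.4 dBFS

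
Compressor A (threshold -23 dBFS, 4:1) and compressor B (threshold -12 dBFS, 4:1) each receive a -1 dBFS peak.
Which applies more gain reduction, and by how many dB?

A, by 8.25 dB

A: overshoot 22 dB → output overshoot 5.5 dB → GR 16.5 dB.
B: overshoot 11 dB → output overshoot 2.75 dB → GR 8.25 dB.
Difference: 8.25 dB in favour of A.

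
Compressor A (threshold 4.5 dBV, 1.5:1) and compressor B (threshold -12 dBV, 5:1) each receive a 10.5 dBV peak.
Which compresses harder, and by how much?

B, by 16 dB

A: 6 dB over, compressed to 4 dB over, so 2 dB of GR.
B: 22.5 dB over, compressed to 4.5 dB over, so 18 dB of GR.
Difference: 16 dB in favour of B.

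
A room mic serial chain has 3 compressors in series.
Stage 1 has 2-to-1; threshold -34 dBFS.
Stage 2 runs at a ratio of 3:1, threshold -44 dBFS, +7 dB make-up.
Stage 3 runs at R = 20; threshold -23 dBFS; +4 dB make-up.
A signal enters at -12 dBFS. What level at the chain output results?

Stage 1: -12 dBFS is 22 dB over -34 dBFS; at 2:1 that becomes 11 dB over, giving -23 dBFS.
Stage 2: -23 dBFS is 21 dB over -44 dBFS; at 3:1 that becomes 7 dB over, giving -37 dBFS; +7 dB make-up → -30 dBFS.
Stage 3: below threshold (-30 ≤ -23); passes unchanged; make-up brings it to -26 dBFS.

-26 dBFS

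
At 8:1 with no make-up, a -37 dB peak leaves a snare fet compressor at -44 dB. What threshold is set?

-45 dB

Gain reduction = -37 − (-44) = 7 dB; output overshoot = GR / (R − 1) = 7 / 7 = 1 dB.
Threshold = output − output overshoot = -44 − 1 = -45 dB.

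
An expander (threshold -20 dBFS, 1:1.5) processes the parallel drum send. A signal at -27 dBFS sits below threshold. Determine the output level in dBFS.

The input is 7 dB below the -20 dBFS threshold.
A 1:1.5 expander multiplies undershoot by 1.5: 7 × 1.5 = 10.5 dB below threshold.
Output = -20 − 10.5 = -30.5 dBFS.

-30.5 dBFS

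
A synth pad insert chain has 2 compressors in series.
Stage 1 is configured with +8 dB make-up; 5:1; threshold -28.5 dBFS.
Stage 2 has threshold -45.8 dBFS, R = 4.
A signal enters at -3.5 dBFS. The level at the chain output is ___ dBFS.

-38.225 dBFS

Stage 1: -3.5 dBFS is 25 dB over -28.5 dBFS; at 5:1 that becomes 5 dB over, giving -23.5 dBFS; +8 dB make-up → -15.5 dBFS.
Stage 2: -15.5 dBFS is 30.3 dB over -45.8 dBFS; at 4:1 that becomes 7.575 dB over, giving -38.225 dBFS.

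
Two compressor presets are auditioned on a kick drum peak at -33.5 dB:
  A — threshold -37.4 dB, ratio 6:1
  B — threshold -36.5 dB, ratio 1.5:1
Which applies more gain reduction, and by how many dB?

A: GR = 3.9 − 3.9/6 = 3.25 dB.
B: GR = 3 − 3/1.5 = 1 dB.
Difference: 2.25 dB in favour of A.

A, by 2.25 dB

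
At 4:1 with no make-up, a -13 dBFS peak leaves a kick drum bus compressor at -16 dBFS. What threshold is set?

-17 dBFS

Gain reduction = -13 − (-16) = 3 dB; output overshoot = GR / (R − 1) = 3 / 3 = 1 dB.
Threshold = output − output overshoot = -16 − 1 = -17 dBFS.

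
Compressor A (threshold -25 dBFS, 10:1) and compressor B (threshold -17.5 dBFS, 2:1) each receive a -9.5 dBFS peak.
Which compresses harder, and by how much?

A, by 9.95 dB

A: GR = 15.5 − 15.5/10 = 13.95 dB.
B: GR = 8 − 8/2 = 4 dB.
A applies 9.95 dB more gain reduction.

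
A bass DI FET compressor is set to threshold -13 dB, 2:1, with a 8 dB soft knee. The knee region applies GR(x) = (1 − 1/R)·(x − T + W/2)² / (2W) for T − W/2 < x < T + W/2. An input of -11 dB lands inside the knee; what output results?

x − T + W/2 = -11 − (-13) + 4 = 6.
GR = (1 − 1/2) × 6² / 16 = 0.5 × 36 / 16 = 1.125 dB.
Output = -11 − 1.125 = -12.125 dB.

-12.125 dB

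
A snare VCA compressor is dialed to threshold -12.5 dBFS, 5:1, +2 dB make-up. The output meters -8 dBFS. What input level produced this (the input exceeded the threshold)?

Stripping the +2 dB make-up gives -10 dBFS at the gain stage.
That's 2.5 dB above the -12.5 dBFS threshold.
Before 5:1 compression the overshoot was 2.5 × 5 = 12.5 dB, so input = -12.5 + 12.5 = 0 dBFS.

0 dBFS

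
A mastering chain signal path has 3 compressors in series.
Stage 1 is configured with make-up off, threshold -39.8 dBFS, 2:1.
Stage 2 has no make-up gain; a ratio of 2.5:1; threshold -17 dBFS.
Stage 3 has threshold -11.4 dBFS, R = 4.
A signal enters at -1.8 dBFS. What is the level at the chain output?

Stage 1: 38 dB above -39.8 dBFS, reduced 2:1 to 19 dB above → -20.8 dBFS.
Stage 2: -20.8 dBFS is at or below the -17 dBFS threshold — no compression; output -20.8 dBFS.
Stage 3: -20.8 dBFS ≤ -11.4 dBFS, so stage 3 doesn't engage; output -20.8 dBFS.

-20.8 dBFS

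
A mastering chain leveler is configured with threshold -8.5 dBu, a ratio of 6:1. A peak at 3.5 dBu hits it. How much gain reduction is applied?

The signal is 12 dB above threshold.
After 6:1 compression the overshoot becomes 12/6 = 2 dB.
Gain reduction = 12 − 2 = 10 dB.

10 dB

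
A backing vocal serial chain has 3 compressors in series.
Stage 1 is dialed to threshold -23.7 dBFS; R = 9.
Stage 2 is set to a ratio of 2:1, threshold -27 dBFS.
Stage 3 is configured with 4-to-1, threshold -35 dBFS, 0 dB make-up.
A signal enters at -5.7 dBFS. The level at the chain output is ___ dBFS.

-32.3375 dBFS

Stage 1: -5.7 dBFS is 18 dB over -23.7 dBFS; at 9:1 that becomes 2 dB over, giving -21.7 dBFS.
Stage 2: -21.7 dBFS is 5.3 dB over -27 dBFS; at 2:1 that becomes 2.65 dB over, giving -24.35 dBFS.
Stage 3: -24.35 dBFS is 10.65 dB over -35 dBFS; at 4:1 that becomes 2.6625 dB over, giving -32.3375 dBFS.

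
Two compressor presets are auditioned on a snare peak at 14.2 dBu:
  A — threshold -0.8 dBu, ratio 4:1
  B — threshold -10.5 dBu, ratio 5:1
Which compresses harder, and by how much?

A: overshoot 15 dB → output overshoot 3.75 dB → GR 11.25 dB.
B: overshoot 24.7 dB → output overshoot 4.94 dB → GR 19.76 dB.
Difference: 8.51 dB in favour of B.

B, by 8.51 dB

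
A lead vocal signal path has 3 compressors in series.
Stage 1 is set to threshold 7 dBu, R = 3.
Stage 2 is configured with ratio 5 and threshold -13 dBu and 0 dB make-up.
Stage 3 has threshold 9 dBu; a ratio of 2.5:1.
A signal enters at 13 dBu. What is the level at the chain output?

-8.6 dBu

Stage 1: 13 dBu is 6 dB over 7 dBu; at 3:1 that becomes 2 dB over, giving 9 dBu.
Stage 2: overshoot 22 dB → 22/5 = 4.4 dB → -8.6 dBu.
Stage 3: below threshold (-8.6 ≤ 9); passes unchanged; output -8.6 dBu.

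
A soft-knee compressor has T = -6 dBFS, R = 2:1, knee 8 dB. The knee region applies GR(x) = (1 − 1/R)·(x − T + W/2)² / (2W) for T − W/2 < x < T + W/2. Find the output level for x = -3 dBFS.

x − T + W/2 = -3 − (-6) + 4 = 7.
GR = (1 − 1/2) × 7² / 16 = 0.5 × 49 / 16 = 1.53125 dB.
Output = -3 − 1.53125 = -4.53125 dBFS.

-4.53125 dBFS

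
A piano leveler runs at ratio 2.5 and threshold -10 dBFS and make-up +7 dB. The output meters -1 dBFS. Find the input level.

Remove make-up: -1 − 7 = -8 dBFS.
The compressed level sits -8 − (-10) = 2 dB over threshold.
Undo the ratio: input overshoot = 2 × 2.5 = 5 dB, giving input = -5 dBFS.

-5 dBFS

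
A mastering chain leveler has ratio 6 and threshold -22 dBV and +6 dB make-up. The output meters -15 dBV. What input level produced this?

Remove make-up: -15 − 6 = -21 dBV.
That's 1 dB above the -22 dBV threshold.
Input overshoot = R × output overshoot = 6 dB → input = -22 + 6 = -16 dBV.

-16 dBV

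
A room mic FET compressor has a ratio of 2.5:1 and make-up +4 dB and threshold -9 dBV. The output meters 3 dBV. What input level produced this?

11 dBV

Before make-up, the level was 3 − 4 = -1 dBV.
That's 8 dB above the -9 dBV threshold.
Undo the ratio: input overshoot = 8 × 2.5 = 20 dB, giving input = 11 dBV.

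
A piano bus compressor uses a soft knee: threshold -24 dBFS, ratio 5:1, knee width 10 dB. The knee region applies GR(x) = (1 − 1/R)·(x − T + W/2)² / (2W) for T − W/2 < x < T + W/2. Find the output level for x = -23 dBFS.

x − T + W/2 = -23 − (-24) + 5 = 6.
GR = (1 − 1/5) × 6² / 20 = 0.8 × 36 / 20 = 1.44 dB.
Output = -23 − 1.44 = -24.44 dBFS.

-24.44 dBFS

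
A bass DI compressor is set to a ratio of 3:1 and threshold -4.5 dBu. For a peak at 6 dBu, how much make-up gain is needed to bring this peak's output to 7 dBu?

Without make-up, output = threshold + overshoot/3 = -4.5 + 3.5 = -1 dBu.
Gap to target: 8 dB.

8 dB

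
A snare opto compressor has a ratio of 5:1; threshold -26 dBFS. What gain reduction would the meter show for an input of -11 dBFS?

Overshoot = -11 − (-26) = 15 dB.
After 5:1 compression the overshoot becomes 15/5 = 3 dB.
GR = overshoot in − overshoot out = 15 − 3 = 12 dB.

12 dB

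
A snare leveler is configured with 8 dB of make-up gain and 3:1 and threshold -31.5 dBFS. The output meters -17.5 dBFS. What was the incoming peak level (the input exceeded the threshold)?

Before make-up, the level was -17.5 − 8 = -25.5 dBFS.
Post-compression overshoot = -25.5 − (-31.5) = 6 dB.
Before 3:1 compression the overshoot was 6 × 3 = 18 dB, so input = -31.5 + 18 = -13.5 dBFS.

-13.5 dBFS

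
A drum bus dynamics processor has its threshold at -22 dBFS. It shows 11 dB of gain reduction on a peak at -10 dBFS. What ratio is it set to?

12:1

Input overshoot = -10 − (-22) = 12 dB.
Output overshoot = 12 − 11 = 1 dB.
Ratio = input overshoot / output overshoot = 12 / 1 = 12.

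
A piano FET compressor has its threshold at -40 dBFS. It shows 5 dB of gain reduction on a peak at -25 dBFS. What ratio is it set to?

Input overshoot = -25 − (-40) = 15 dB.
Output overshoot = 15 − 5 = 10 dB.
Ratio = input overshoot / output overshoot = 15 / 10 = 1.5.

1.5:1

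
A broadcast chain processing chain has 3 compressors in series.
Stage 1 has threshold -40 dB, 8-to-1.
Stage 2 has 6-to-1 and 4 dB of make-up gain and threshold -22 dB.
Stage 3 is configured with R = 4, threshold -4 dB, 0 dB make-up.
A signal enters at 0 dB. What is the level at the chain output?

Stage 1: 0 dB is 40 dB over -40 dB; at 8:1 that becomes 5 dB over, giving -35 dB.
Stage 2: -35 dB is at or below the -22 dB threshold — no compression; make-up brings it to -31 dB.
Stage 3: -31 dB ≤ -4 dB, so stage 3 doesn't engage; output -31 dB.

-31 dB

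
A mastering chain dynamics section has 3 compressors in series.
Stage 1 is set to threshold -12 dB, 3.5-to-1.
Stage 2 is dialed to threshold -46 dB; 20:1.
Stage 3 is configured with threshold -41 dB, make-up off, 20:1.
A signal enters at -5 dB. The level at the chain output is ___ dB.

-44.2 dB

Stage 1: -5 dB is 7 dB over -12 dB; at 3.5:1 that becomes 2 dB over, giving -10 dB.
Stage 2: overshoot 36 dB → 36/20 = 1.8 dB → -44.2 dB.
Stage 3: -44.2 dB is at or below the -41 dB threshold — no compression; output -44.2 dB.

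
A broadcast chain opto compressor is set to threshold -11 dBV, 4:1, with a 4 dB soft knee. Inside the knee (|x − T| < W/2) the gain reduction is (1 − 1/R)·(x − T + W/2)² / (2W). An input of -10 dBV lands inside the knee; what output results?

x − T + W/2 = -10 − (-11) + 2 = 3.
GR = (1 − 1/4) × 3² / 8 = 0.75 × 9 / 8 = 0.84375 dB.
Output = -10 − 0.84375 = -10.84375 dBV.

-10.84375 dBV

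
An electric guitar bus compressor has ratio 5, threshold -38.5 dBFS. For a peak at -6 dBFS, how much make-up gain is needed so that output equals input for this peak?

Overshoot 32.5 dB → 32.5/5 = 6.5 dB after compression, so the compressed level is -38.5 + 6.5 = -32 dBFS.
Make-up = target − compressed = -6 − (-32) = 26 dB.

26 dB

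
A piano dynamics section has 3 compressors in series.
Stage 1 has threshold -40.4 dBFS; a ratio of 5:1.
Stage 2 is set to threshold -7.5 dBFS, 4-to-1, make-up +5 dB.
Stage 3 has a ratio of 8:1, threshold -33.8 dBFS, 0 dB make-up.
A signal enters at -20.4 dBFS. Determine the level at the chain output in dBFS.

-33.5 dBFS

Stage 1: 20 dB above -40.4 dBFS, reduced 5:1 to 4 dB above → -36.4 dBFS.
Stage 2: -36.4 dBFS is at or below the -7.5 dBFS threshold — no compression; make-up brings it to -31.4 dBFS.
Stage 3: overshoot 2.4 dB → 2.4/8 = 0.3 dB → -33.5 dBFS.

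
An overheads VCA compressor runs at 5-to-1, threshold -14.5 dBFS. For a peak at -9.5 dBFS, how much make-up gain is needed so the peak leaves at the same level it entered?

Without make-up, output = threshold + overshoot/5 = -14.5 + 1 = -13.5 dBFS.
Gap to target: 4 dB.

4 dB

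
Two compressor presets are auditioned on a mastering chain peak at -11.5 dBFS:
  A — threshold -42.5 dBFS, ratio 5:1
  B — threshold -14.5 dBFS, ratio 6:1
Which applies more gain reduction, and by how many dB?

A, by 22.3 dB

A: 31 dB over, compressed to 6.2 dB over, so 24.8 dB of GR.
B: 3 dB over, compressed to 0.5 dB over, so 2.5 dB of GR.
Difference: 22.3 dB in favour of A.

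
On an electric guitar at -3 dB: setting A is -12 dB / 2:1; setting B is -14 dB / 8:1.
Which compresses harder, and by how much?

A: GR = 9 − 9/2 = 4.5 dB.
B: GR = 11 − 11/8 = 9.625 dB.
B reduces 5.125 dB more.

B, by 5.125 dB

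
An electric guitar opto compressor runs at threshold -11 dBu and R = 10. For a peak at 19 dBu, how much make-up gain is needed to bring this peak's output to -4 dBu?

Overshoot 30 dB → 30/10 = 3 dB after compression, so the compressed level is -11 + 3 = -8 dBu.
Make-up = target − compressed = -4 − (-8) = 4 dB.

4 dB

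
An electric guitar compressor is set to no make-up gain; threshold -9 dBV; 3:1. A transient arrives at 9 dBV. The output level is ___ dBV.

-3 dBV

The input is 18 dB above the -9 dBV threshold.
3:1 compression reduces that to 18/3 = 6 dB over.
That puts the output at -3 dBV.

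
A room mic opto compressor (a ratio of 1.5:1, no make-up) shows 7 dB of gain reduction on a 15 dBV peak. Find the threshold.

Gain reduction = 15 − 8 = 7 dB; output overshoot = GR / (R − 1) = 7 / 0.5 = 14 dB.
Threshold = output − output overshoot = 8 − 14 = -6 dBV.

-6 dBV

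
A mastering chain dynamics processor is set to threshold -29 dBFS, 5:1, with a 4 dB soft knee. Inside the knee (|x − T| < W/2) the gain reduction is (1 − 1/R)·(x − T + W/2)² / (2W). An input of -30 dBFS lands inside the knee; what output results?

x − T + W/2 = -30 − (-29) + 2 = 1.
GR = (1 − 1/5) × 1² / 8 = 0.8 × 1 / 8 = 0.1 dB.
Output = -30 − 0.1 = -30.1 dBFS.

-30.1 dBFS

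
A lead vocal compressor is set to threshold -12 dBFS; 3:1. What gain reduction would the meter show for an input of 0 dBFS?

8 dB

Overshoot = 0 − (-12) = 12 dB.
At 3:1, output sits 12/3 = 4 dB above threshold.
GR = overshoot in − overshoot out = 12 − 4 = 8 dB.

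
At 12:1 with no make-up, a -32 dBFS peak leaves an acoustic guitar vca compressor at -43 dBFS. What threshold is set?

-44 dBFS

Let T be the threshold. Output overshoot = (input overshoot)/R, so -43 − T = (-32 − T)/12.
12·(-43 − T) = -32 − T → 11·T = -516 − (-32) = -484.
T = -484/11 = -44 dBFS.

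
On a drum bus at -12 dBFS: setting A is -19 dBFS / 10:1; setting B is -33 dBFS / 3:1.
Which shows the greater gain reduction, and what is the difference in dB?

A: 7 dB over, compressed to 0.7 dB over, so 6.3 dB of GR.
B: 21 dB over, compressed to 7 dB over, so 14 dB of GR.
B reduces 7.7 dB more.

B, by 7.7 dB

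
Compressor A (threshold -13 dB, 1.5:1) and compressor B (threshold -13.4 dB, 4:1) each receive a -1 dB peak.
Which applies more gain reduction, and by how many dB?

A: 12 dB over, compressed to 8 dB over, so 4 dB of GR.
B: 12.4 dB over, compressed to 3.1 dB over, so 9.3 dB of GR.
B reduces 5.3 dB more.

B, by 5.3 dB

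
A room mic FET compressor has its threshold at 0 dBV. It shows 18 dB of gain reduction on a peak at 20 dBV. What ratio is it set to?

10:1

Input overshoot = 20 − 0 = 20 dB.
Output overshoot = 20 − 18 = 2 dB.
Ratio = input overshoot / output overshoot = 20 / 2 = 10.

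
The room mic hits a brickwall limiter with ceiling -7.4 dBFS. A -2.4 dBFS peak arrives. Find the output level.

-7.4 dBFS

A brickwall limiter is an ∞:1 compressor: any input above the ceiling is clamped to -7.4 dBFS.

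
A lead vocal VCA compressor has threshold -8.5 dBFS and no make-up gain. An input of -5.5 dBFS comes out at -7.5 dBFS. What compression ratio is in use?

3:1

Input overshoot = -5.5 − (-8.5) = 3 dB; output overshoot = -7.5 − (-8.5) = 1 dB.
Ratio = 3 / 1 = 3.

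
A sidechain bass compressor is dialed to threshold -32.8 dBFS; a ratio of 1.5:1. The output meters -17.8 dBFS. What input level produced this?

-10.3 dBFS

That's 15 dB above the -32.8 dBFS threshold.
Input overshoot = R × output overshoot = 22.5 dB → input = -32.8 + 22.5 = -10.3 dBFS.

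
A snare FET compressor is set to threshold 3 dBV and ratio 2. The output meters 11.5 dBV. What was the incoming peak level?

20 dBV

That's 8.5 dB above the 3 dBV threshold.
Undo the ratio: input overshoot = 8.5 × 2 = 17 dB, giving input = 20 dBV.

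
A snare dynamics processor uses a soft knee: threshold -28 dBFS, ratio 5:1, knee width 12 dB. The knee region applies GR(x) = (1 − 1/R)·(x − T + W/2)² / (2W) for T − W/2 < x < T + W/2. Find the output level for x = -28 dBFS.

-29.2 dBFS

x − T + W/2 = -28 − (-28) + 6 = 6.
GR = (1 − 1/5) × 6² / 24 = 0.8 × 36 / 24 = 1.2 dB.
Output = -28 − 1.2 = -29.2 dBFS.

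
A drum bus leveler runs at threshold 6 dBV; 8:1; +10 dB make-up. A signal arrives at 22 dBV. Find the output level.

Overshoot: 22 − 6 = 16 dB.
At 8:1 the overshoot is divided by 8, leaving 2 dB above threshold.
So the level is 6 + 2 = 8 dBV; make-up adds 10 dB, giving 18 dBV.

18 dBV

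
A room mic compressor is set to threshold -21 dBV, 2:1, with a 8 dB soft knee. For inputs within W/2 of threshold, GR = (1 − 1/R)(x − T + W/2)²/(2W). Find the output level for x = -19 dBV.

-20.125 dBV

x − T + W/2 = -19 − (-21) + 4 = 6.
GR = (1 − 1/2) × 6² / 16 = 0.5 × 36 / 16 = 1.125 dB.
Output = -19 − 1.125 = -20.125 dBV.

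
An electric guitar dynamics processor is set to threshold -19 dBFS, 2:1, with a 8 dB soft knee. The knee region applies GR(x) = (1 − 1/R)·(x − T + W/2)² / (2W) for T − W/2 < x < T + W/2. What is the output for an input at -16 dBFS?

-17.53125 dBFS

x − T + W/2 = -16 − (-19) + 4 = 7.
GR = (1 − 1/2) × 7² / 16 = 0.5 × 49 / 16 = 1.53125 dB.
Output = -16 − 1.53125 = -17.53125 dBFS.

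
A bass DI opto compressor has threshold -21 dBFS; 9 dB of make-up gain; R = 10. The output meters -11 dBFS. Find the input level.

-11 dBFS

Remove make-up: -11 − 9 = -20 dBFS.
Post-compression overshoot = -20 − (-21) = 1 dB.
Undo the ratio: input overshoot = 1 × 10 = 10 dB, giving input = -11 dBFS.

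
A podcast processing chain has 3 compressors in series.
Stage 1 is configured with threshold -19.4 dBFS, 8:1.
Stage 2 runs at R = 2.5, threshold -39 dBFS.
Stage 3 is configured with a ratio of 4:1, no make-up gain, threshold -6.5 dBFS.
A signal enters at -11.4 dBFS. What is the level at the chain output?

-30.76 dBFS

Stage 1: -11.4 dBFS is 8 dB over -19.4 dBFS; at 8:1 that becomes 1 dB over, giving -18.4 dBFS.
Stage 2: -18.4 dBFS is 20.6 dB over -39 dBFS; at 2.5:1 that becomes 8.24 dB over, giving -30.76 dBFS.
Stage 3: -30.76 dBFS is at or below the -6.5 dBFS threshold — no compression; output -30.76 dBFS.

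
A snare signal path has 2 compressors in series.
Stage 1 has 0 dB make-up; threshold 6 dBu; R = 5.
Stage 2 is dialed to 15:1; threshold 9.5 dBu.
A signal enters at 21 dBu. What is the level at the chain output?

9 dBu

Stage 1: overshoot 15 dB → 15/5 = 3 dB → 9 dBu.
Stage 2: 9 dBu is at or below the 9.5 dBu threshold — no compression; output 9 dBu.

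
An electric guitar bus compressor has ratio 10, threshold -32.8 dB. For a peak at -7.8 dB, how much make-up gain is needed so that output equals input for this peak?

22.5 dB

The peak compresses to -32.8 + 25/10 = -30.3 dB.
To reach -7.8 dB requires -7.8 − (-30.3) = 22.5 dB of make-up.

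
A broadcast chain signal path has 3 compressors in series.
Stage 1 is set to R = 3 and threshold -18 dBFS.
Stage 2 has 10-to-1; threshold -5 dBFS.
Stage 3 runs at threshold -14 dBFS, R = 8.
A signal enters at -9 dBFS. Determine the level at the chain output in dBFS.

-15 dBFS

Stage 1: 9 dB above -18 dBFS, reduced 3:1 to 3 dB above → -15 dBFS.
Stage 2: -15 dBFS is at or below the -5 dBFS threshold — no compression; output -15 dBFS.
Stage 3: -15 dBFS ≤ -14 dBFS, so stage 3 doesn't engage; output -15 dBFS.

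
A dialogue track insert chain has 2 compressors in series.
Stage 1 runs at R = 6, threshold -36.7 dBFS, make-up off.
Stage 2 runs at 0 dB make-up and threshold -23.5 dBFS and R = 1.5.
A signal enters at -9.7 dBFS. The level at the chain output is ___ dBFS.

Stage 1: 27 dB above -36.7 dBFS, reduced 6:1 to 4.5 dB above → -32.2 dBFS.
Stage 2: -32.2 dBFS is at or below the -23.5 dBFS threshold — no compression; output -32.2 dBFS.

-32.2 dBFS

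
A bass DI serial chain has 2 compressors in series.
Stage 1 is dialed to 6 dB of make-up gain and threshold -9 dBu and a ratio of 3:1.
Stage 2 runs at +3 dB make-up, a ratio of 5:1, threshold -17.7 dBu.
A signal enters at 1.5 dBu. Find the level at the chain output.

-11.06 dBu

Stage 1: 10.5 dB above -9 dBu, reduced 3:1 to 3.5 dB above → -5.5 dBu; +6 dB make-up → 0.5 dBu.
Stage 2: 18.2 dB above -17.7 dBu, reduced 5:1 to 3.64 dB above → -14.06 dBu; +3 dB make-up → -11.06 dBu.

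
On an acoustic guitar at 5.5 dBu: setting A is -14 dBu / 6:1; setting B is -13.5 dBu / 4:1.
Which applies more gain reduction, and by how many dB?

A: overshoot 19.5 dB → output overshoot 3.25 dB → GR 16.25 dB.
B: overshoot 19 dB → output overshoot 4.75 dB → GR 14.25 dB.
A reduces 2 dB more.

A, by 2 dB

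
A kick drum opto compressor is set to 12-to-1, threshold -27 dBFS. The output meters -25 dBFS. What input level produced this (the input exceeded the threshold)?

-3 dBFS

Post-compression overshoot = -25 − (-27) = 2 dB.
Undo the ratio: input overshoot = 2 × 12 = 24 dB, giving input = -3 dBFS.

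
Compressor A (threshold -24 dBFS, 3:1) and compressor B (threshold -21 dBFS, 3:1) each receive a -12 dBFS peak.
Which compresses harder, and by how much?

A, by 2 dB

A: overshoot 12 dB → output overshoot 4 dB → GR 8 dB.
B: overshoot 9 dB → output overshoot 3 dB → GR 6 dB.
A reduces 2 dB more.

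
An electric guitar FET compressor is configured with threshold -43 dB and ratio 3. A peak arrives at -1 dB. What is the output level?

The input is 42 dB above the -43 dB threshold.
At 3:1 the overshoot is divided by 3, leaving 14 dB above threshold.
So the level is -43 + 14 = -29 dB.

-29 dB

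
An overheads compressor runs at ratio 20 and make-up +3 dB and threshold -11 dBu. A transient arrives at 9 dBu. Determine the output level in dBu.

9 dBu sits 20 dB over threshold.
At 20:1 the overshoot is divided by 20, leaving 1 dB above threshold.
Output = -11 + 1 = -10 dBu; make-up adds 3 dB, giving -7 dBu.

-7 dBu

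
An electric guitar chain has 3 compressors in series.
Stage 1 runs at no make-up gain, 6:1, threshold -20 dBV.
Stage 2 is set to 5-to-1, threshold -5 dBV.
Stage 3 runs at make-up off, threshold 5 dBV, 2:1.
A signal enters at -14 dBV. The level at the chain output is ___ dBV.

Stage 1: overshoot 6 dB → 6/6 = 1 dB → -19 dBV.
Stage 2: below threshold (-19 ≤ -5); passes unchanged; output -19 dBV.
Stage 3: -19 dBV ≤ 5 dBV, so stage 3 doesn't engage; output -19 dBV.

-19 dBV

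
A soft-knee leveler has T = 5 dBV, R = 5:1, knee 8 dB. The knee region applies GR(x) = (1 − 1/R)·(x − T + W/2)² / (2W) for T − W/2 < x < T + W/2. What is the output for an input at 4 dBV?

3.55 dBV

x − T + W/2 = 4 − 5 + 4 = 3.
GR = (1 − 1/5) × 3² / 16 = 0.8 × 9 / 16 = 0.45 dB.
Output = 4 − 0.45 = 3.55 dBV.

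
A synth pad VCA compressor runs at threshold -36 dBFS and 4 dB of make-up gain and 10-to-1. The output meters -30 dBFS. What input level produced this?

-16 dBFS

Stripping the +4 dB make-up gives -34 dBFS at the gain stage.
The compressed level sits -34 − (-36) = 2 dB over threshold.
Before 10:1 compression the overshoot was 2 × 10 = 20 dB, so input = -36 + 20 = -16 dBFS.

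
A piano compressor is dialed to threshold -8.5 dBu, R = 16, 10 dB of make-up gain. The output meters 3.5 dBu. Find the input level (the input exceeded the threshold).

Remove make-up: 3.5 − 10 = -6.5 dBu.
That's 2 dB above the -8.5 dBu threshold.
Undo the ratio: input overshoot = 2 × 16 = 32 dB, giving input = 23.5 dBu.

23.5 dBu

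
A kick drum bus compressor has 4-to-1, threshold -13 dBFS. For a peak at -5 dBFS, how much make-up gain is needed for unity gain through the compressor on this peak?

Overshoot 8 dB → 8/4 = 2 dB after compression, so the compressed level is -13 + 2 = -11 dBFS.
Make-up = target − compressed = -5 − (-11) = 6 dB.

6 dB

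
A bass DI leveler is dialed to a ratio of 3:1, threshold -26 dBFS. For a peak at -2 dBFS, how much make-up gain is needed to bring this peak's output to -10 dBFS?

The peak compresses to -26 + 24/3 = -18 dBFS.
To reach -10 dBFS requires -10 − (-18) = 8 dB of make-up.

8 dB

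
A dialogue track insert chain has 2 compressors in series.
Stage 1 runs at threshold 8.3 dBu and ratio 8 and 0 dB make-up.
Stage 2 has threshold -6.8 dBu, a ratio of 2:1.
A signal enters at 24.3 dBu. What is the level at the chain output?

Stage 1: 16 dB above 8.3 dBu, reduced 8:1 to 2 dB above → 10.3 dBu.
Stage 2: 17.1 dB above -6.8 dBu, reduced 2:1 to 8.55 dB above → 1.75 dBu.

1.75 dBu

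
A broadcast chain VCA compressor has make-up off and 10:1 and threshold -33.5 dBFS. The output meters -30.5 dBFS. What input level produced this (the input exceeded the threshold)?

Post-compression overshoot = -30.5 − (-33.5) = 3 dB.
Input overshoot = R × output overshoot = 30 dB → input = -33.5 + 30 = -3.5 dBFS.

-3.5 dBFS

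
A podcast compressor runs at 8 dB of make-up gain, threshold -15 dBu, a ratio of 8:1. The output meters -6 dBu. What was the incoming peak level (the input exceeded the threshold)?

-7 dBu

Before make-up, the level was -6 − 8 = -14 dBu.
That's 1 dB above the -15 dBu threshold.
Undo the ratio: input overshoot = 1 × 8 = 8 dB, giving input = -7 dBu.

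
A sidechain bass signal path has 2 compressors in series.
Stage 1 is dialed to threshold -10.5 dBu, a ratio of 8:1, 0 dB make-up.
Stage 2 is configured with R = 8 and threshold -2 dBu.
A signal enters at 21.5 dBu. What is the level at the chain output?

Stage 1: 32 dB above -10.5 dBu, reduced 8:1 to 4 dB above → -6.5 dBu.
Stage 2: -6.5 dBu ≤ -2 dBu, so stage 2 doesn't engage; output -6.5 dBu.

-6.5 dBu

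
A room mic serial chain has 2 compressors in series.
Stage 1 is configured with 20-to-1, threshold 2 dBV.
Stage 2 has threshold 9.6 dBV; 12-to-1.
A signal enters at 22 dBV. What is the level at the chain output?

Stage 1: overshoot 20 dB → 20/20 = 1 dB → 3 dBV.
Stage 2: 3 dBV is at or below the 9.6 dBV threshold — no compression; output 3 dBV.

3 dBV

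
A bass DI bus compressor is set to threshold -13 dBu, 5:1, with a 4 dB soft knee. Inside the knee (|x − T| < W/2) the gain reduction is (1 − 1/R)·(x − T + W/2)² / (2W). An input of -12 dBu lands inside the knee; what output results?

-12.9 dBu

x − T + W/2 = -12 − (-13) + 2 = 3.
GR = (1 − 1/5) × 3² / 8 = 0.8 × 9 / 8 = 0.9 dB.
Output = -12 − 0.9 = -12.9 dBu.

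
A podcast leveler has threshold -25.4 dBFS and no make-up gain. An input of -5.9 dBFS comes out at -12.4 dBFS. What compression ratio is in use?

1.5:1

Input overshoot = -5.9 − (-25.4) = 19.5 dB; output overshoot = -12.4 − (-25.4) = 13 dB.
Ratio = 19.5 / 13 = 1.5.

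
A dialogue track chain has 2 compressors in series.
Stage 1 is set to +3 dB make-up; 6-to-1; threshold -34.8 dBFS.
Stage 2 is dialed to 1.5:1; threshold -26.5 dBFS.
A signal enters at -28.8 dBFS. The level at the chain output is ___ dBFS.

-30.8 dBFS

Stage 1: 6 dB above -34.8 dBFS, reduced 6:1 to 1 dB above → -33.8 dBFS; +3 dB make-up → -30.8 dBFS.
Stage 2: below threshold (-30.8 ≤ -26.5); passes unchanged; output -30.8 dBFS.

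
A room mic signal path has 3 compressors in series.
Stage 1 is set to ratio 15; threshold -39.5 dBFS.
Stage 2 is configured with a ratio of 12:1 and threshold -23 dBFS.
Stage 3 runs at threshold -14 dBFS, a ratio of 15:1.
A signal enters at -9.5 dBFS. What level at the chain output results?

-37.5 dBFS

Stage 1: 30 dB above -39.5 dBFS, reduced 15:1 to 2 dB above → -37.5 dBFS.
Stage 2: -37.5 dBFS is at or below the -23 dBFS threshold — no compression; output -37.5 dBFS.
Stage 3: -37.5 dBFS ≤ -14 dBFS, so stage 3 doesn't engage; output -37.5 dBFS.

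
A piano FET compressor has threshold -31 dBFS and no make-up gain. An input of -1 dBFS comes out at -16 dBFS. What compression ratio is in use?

2:1

Input overshoot = -1 − (-31) = 30 dB; output overshoot = -16 − (-31) = 15 dB.
Ratio = 30 / 15 = 2.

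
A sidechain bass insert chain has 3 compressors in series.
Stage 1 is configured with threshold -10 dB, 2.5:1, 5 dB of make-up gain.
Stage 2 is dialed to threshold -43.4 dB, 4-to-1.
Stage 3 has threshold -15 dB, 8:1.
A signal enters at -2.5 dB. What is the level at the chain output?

-33.05 dB

Stage 1: 7.5 dB above -10 dB, reduced 2.5:1 to 3 dB above → -7 dB; +5 dB make-up → -2 dB.
Stage 2: 41.4 dB above -43.4 dB, reduced 4:1 to 10.35 dB above → -33.05 dB.
Stage 3: -33.05 dB is at or below the -15 dB threshold — no compression; output -33.05 dB.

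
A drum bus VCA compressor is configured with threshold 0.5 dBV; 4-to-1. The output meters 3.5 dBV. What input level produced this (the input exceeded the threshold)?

The compressed level sits 3.5 − 0.5 = 3 dB over threshold.
Input overshoot = R × output overshoot = 12 dB → input = 0.5 + 12 = 12.5 dBV.

12.5 dBV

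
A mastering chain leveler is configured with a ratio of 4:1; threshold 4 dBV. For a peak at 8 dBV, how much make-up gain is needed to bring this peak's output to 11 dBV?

6 dB

Overshoot 4 dB → 4/4 = 1 dB after compression, so the compressed level is 4 + 1 = 5 dBV.
Make-up = target − compressed = 11 − 5 = 6 dB.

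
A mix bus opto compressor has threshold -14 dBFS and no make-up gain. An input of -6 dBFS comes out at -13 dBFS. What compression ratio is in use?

8:1

Input overshoot = -6 − (-14) = 8 dB; output overshoot = -13 − (-14) = 1 dB.
Ratio = 8 / 1 = 8.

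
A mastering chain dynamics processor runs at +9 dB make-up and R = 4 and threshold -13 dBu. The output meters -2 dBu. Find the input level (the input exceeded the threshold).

Remove make-up: -2 − 9 = -11 dBu.
Post-compression overshoot = -11 − (-13) = 2 dB.
Undo the ratio: input overshoot = 2 × 4 = 8 dB, giving input = -5 dBu.

-5 dBu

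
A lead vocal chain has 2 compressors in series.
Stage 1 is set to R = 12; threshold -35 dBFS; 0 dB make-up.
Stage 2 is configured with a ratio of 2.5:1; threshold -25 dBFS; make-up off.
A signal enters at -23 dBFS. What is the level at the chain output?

-34 dBFS

Stage 1: 12 dB above -35 dBFS, reduced 12:1 to 1 dB above → -34 dBFS.
Stage 2: below threshold (-34 ≤ -25); passes unchanged; output -34 dBFS.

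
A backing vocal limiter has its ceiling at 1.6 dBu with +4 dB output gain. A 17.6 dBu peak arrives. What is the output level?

5.6 dBu

At ∞:1, everything above 1.6 dBu is held at the ceiling.
Output gain then adds 4 dB: 1.6 + 4 = 5.6 dBu.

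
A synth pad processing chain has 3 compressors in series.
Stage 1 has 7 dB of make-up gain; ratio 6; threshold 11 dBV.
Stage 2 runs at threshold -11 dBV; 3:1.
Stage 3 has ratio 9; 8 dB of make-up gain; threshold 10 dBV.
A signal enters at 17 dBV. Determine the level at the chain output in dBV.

Stage 1: overshoot 6 dB → 6/6 = 1 dB → 12 dBV; +7 dB make-up → 19 dBV.
Stage 2: overshoot 30 dB → 30/3 = 10 dB → -1 dBV.
Stage 3: -1 dBV is at or below the 10 dBV threshold — no compression; make-up brings it to 7 dBV.

7 dBV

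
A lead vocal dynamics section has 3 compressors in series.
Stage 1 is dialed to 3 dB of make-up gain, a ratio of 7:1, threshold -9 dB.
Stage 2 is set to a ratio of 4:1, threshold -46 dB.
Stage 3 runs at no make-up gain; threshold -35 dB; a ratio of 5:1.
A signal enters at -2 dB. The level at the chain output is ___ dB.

Stage 1: -2 dB is 7 dB over -9 dB; at 7:1 that becomes 1 dB over, giving -8 dB; +3 dB make-up → -5 dB.
Stage 2: -5 dB is 41 dB over -46 dB; at 4:1 that becomes 10.25 dB over, giving -35.75 dB.
Stage 3: -35.75 dB is at or below the -35 dB threshold — no compression; output -35.75 dB.

-35.75 dB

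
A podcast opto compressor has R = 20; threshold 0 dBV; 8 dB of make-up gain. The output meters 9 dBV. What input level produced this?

Remove make-up: 9 − 8 = 1 dBV.
That's 1 dB above the 0 dBV threshold.
Undo the ratio: input overshoot = 1 × 20 = 20 dB, giving input = 20 dBV.

20 dBV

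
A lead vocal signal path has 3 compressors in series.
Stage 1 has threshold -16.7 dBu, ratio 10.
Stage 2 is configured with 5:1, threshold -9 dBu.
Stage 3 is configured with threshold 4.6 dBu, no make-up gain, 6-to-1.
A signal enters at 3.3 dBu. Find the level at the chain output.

Stage 1: 20 dB above -16.7 dBu, reduced 10:1 to 2 dB above → -14.7 dBu.
Stage 2: -14.7 dBu ≤ -9 dBu, so stage 2 doesn't engage; output -14.7 dBu.
Stage 3: below threshold (-14.7 ≤ 4.6); passes unchanged; output -14.7 dBu.

-14.7 dBu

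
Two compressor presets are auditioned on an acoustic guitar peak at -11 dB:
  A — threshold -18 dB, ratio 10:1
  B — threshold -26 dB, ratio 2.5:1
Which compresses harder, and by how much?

A: 7 dB over, compressed to 0.7 dB over, so 6.3 dB of GR.
B: 15 dB over, compressed to 6 dB over, so 9 dB of GR.
B applies 2.7 dB more gain reduction.

B, by 2.7 dB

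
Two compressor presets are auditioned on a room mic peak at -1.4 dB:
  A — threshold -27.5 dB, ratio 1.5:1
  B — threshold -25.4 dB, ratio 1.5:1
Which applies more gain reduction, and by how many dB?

A, by 0.7 dB

A: GR = 26.1 − 26.1/1.5 = 8.7 dB.
B: GR = 24 − 24/1.5 = 8 dB.
A reduces 0.7 dB more.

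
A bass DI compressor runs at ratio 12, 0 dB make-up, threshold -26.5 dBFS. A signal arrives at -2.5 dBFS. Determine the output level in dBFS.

The input is 24 dB above the -26.5 dBFS threshold.
12:1 compression reduces that to 24/12 = 2 dB over.
That puts the output at -24.5 dBFS.

-24.5 dBFS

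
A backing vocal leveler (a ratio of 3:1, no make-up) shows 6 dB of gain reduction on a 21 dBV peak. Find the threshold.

Input is 9 dB above T (since output overshoot × R = input overshoot: (15 − T)·3 = 21 − T gives T = 12 dBV).
Check: 12 + (21 − 12)/3 = 12 + 3 = 15 dBV. ✓

12 dBV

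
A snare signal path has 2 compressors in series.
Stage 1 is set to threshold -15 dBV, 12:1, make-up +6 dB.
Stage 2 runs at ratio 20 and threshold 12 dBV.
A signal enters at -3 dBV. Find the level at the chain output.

-8 dBV

Stage 1: overshoot 12 dB → 12/12 = 1 dB → -14 dBV; +6 dB make-up → -8 dBV.
Stage 2: below threshold (-8 ≤ 12); passes unchanged; output -8 dBV.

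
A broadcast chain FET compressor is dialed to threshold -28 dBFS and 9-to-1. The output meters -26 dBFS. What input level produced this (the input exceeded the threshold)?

-10 dBFS

The compressed level sits -26 − (-28) = 2 dB over threshold.
Before 9:1 compression the overshoot was 2 × 9 = 18 dB, so input = -28 + 18 = -10 dBFS.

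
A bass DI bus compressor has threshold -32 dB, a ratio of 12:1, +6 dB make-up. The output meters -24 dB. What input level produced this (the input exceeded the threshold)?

Stripping the +6 dB make-up gives -30 dB at the gain stage.
That's 2 dB above the -32 dB threshold.
Before 12:1 compression the overshoot was 2 × 12 = 24 dB, so input = -32 + 24 = -8 dB.

-8 dB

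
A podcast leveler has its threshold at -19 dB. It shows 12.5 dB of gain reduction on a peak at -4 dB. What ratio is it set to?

Input overshoot = -4 − (-19) = 15 dB.
Output overshoot = 15 − 12.5 = 2.5 dB.
Ratio = input overshoot / output overshoot = 15 / 2.5 = 6.

6:1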